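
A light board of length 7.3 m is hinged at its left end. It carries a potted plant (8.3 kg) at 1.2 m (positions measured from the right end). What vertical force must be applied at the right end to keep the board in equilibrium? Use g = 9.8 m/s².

F ≈ 68 N

Taking torques about the left end:
Potted plant: 8.3 × 9.8 = 81.34 N down at 1.2 m → arm 6.1 m, τ = 81.34 × 6.1 = 496.2 N·m clockwise.
Net moment of the loads = 496.2 N·m clockwise.
The upward force F acts at the right end, arm 7.3 m, giving F × 7.3 counterclockwise.
Στ = 0 ⇒ F × 7.3 = 496.2 ⇒ F = 496.2 / 7.3 = 68 N.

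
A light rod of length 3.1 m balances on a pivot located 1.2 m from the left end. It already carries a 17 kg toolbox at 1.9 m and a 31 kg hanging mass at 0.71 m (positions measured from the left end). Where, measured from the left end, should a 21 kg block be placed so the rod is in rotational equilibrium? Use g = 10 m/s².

x ≈ 1.36 m from the left end

Choose the pivot (at 1.2 m from the left end) as the axis so the support reaction has zero arm there.
Toolbox: 17 × 10 = 170 N down at 1.9 m → arm 0.7 m, τ = 170 × 0.7 = 119 N·m clockwise.
Hanging mass: 31 × 10 = 310 N down at 0.71 m → arm 0.49 m, τ = 310 × 0.49 = 151.9 N·m counterclockwise.
Net moment of existing loads = 32.9 N·m counterclockwise.
The block weighs 21 × 10 = 210 N and must supply an equal clockwise moment, so its lever arm about the pivot is 32.9 / 210 = 0.157 m.
That puts it at 1.2 + 0.157 = 1.36 m from the left end.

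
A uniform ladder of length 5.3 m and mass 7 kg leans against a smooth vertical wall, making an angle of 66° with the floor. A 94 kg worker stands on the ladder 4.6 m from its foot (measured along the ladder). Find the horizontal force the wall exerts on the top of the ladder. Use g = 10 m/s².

N_wall ≈ 379 N

Take moments about the foot of the ladder.
Ladder weight 7×10 = 70 N acts at 2.65 m along the ladder; its horizontal arm is 2.65·cos66° = 1.078 m → τ = 75.46 N·m clockwise.
Worker: 94×10 = 940 N at 4.6 m → arm 1.871 m → τ = 1759 N·m clockwise.
Wall normal N acts horizontally at the top; its moment arm is the height L sinθ = 5.3·sin66° = 4.842 m, counterclockwise.
Στ = 0 ⇒ N × 4.842 = 1834 ⇒ N = 379 N.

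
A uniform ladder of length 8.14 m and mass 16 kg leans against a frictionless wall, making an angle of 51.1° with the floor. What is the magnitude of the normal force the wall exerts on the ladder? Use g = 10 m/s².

N_wall ≈ 64.6 N

Choose the foot of the ladder as the axis so the floor normal and friction both act there and drop out.
Ladder weight 16×10 = 160 N acts at 4.07 m along the ladder; its horizontal arm is 4.07·cos51.1° = 2.556 m → τ = 409 N·m clockwise.
Wall normal N acts horizontally at the top; its moment arm is the height L sinθ = 8.14·sin51.1° = 6.335 m, counterclockwise.
Balancing moments: N × 6.335 = 409, giving N = 64.6 N.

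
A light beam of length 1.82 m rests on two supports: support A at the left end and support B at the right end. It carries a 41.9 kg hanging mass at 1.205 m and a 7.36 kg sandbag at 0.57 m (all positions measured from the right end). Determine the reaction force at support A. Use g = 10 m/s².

Choose support B as the axis so its reaction then has zero moment arm.
Hanging mass: 41.9 × 10 = 419 N down at 1.205 m → arm 1.205 m, τ = 419 × 1.205 = 504.9 N·m counterclockwise.
Sandbag: 7.36 × 10 = 73.6 N down at 0.57 m → arm 0.57 m, τ = 73.6 × 0.57 = 41.95 N·m counterclockwise.
Net load moment about support B = 546.9 N·m counterclockwise.
Reaction R at support A is upward at 1.82 m, arm 1.82 m → moment R × 1.82 clockwise.
Balancing moments: R × 1.82 = 546.9, giving R = 300 N.

R_A ≈ 300 N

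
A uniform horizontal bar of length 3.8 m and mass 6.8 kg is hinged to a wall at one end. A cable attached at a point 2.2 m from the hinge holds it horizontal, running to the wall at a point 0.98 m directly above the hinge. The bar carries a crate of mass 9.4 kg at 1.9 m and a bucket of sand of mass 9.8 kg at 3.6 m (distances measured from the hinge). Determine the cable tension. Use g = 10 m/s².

Choose the hinge as the axis so the unknown hinge reaction has zero arm there.
Beam weight: 6.8 × 10 = 68 N down at 1.9 m → arm 1.9 m, τ = 68 × 1.9 = 129.2 N·m clockwise.
Crate: 9.4 × 10 = 94 N down at 1.9 m → arm 1.9 m, τ = 94 × 1.9 = 178.6 N·m clockwise.
Bucket of sand: 9.8 × 10 = 98 N down at 3.6 m → arm 3.6 m, τ = 98 × 3.6 = 352.8 N·m clockwise.
Total clockwise load moment = 660.6 N·m.
The cable tension T acts at 2.2 m; only its component perpendicular to the bar, T sinθ, produces torque. sinθ = h/√(h²+d²) = 0.98/√(0.98²+2.2²) = 0.4069.
Balancing moments: T × 2.2 × 0.4069 = 660.6, giving T = 660.6 / 0.8952 = 738 N.

T ≈ 738 N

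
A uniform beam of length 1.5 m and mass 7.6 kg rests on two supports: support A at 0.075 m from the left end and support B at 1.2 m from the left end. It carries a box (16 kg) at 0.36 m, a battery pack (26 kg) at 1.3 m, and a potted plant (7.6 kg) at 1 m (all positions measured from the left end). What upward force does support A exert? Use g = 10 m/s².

Choose support B as the axis so its reaction then has zero moment arm.
Beam weight: 7.6 × 10 = 76 N down at 0.75 m → arm 0.45 m, τ = 76 × 0.45 = 34.2 N·m counterclockwise.
Box: 16 × 10 = 160 N down at 0.36 m → arm 0.84 m, τ = 160 × 0.84 = 134.4 N·m counterclockwise.
Battery pack: 26 × 10 = 260 N down at 1.3 m → arm 0.1 m, τ = 260 × 0.1 = 26 N·m clockwise.
Potted plant: 7.6 × 10 = 76 N down at 1 m → arm 0.2 m, τ = 76 × 0.2 = 15.2 N·m counterclockwise.
Net load moment about support B = 157.8 N·m counterclockwise.
Reaction R at support A is upward at 0.075 m, arm 1.125 m → moment R × 1.125 clockwise.
Setting net torque to zero: R × 1.125 = 157.8 → R = 140 N.

R_A ≈ 140 N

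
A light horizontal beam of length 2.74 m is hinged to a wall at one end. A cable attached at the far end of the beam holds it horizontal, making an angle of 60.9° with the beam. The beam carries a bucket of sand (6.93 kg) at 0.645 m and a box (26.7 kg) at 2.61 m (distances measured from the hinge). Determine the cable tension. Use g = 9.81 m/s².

T ≈ 304 N

Sum moments about the hinge (the unknown hinge reaction has zero arm there).
Bucket of sand: 6.93 × 9.81 = 67.98 N down at 0.645 m → arm 0.645 m, τ = 67.98 × 0.645 = 43.85 N·m clockwise.
Box: 26.7 × 9.81 = 261.9 N down at 2.61 m → arm 2.61 m, τ = 261.9 × 2.61 = 683.6 N·m clockwise.
Total clockwise load moment = 727.5 N·m.
The cable tension T acts at 2.74 m; only its component perpendicular to the beam, T sinθ, produces torque. sin 60.9° = 0.8738.
Στ = 0 ⇒ T × 2.74 × 0.8738 = 727.5 ⇒ T = 727.5 / 2.394 = 304 N.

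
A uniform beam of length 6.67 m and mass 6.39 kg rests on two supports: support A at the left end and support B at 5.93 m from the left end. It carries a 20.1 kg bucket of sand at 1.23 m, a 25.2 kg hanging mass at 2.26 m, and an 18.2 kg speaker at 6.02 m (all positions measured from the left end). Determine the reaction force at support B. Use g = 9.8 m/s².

R_B ≈ 351 N

Sum moments about support A (its reaction then has zero moment arm).
Beam weight: 6.39 × 9.8 = 62.62 N down at 3.335 m → arm 3.335 m, τ = 62.62 × 3.335 = 208.8 N·m clockwise.
Bucket of sand: 20.1 × 9.8 = 197 N down at 1.23 m → arm 1.23 m, τ = 197 × 1.23 = 242.3 N·m clockwise.
Hanging mass: 25.2 × 9.8 = 247 N down at 2.26 m → arm 2.26 m, τ = 247 × 2.26 = 558.2 N·m clockwise.
Speaker: 18.2 × 9.8 = 178.4 N down at 6.02 m → arm 6.02 m, τ = 178.4 × 6.02 = 1074 N·m clockwise.
Net load moment about support A = 2083 N·m clockwise.
Reaction R at support B is upward at 5.93 m, arm 5.93 m → moment R × 5.93 counterclockwise.
Setting net torque to zero: R × 5.93 = 2083 → R = 351 N.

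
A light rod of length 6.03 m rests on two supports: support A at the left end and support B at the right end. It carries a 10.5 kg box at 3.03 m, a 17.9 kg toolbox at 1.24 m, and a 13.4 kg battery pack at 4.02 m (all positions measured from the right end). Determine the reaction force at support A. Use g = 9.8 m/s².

R_A ≈ 175 N

Sum moments about support B (its reaction then has zero moment arm).
Box: 10.5 × 9.8 = 102.9 N down at 3.03 m → arm 3.03 m, τ = 102.9 × 3.03 = 311.8 N·m counterclockwise.
Toolbox: 17.9 × 9.8 = 175.4 N down at 1.24 m → arm 1.24 m, τ = 175.4 × 1.24 = 217.5 N·m counterclockwise.
Battery pack: 13.4 × 9.8 = 131.3 N down at 4.02 m → arm 4.02 m, τ = 131.3 × 4.02 = 527.8 N·m counterclockwise.
Net load moment about support B = 1057 N·m counterclockwise.
Reaction R at support A is upward at 6.03 m, arm 6.03 m → moment R × 6.03 clockwise.
Setting net torque to zero: R × 6.03 = 1057 → R = 175 N.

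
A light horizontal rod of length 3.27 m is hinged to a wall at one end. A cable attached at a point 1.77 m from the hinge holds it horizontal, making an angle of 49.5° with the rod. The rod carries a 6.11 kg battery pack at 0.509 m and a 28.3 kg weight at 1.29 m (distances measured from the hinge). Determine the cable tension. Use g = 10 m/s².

Sum moments about the hinge (the unknown hinge reaction has zero arm there).
Battery pack: 6.11 × 10 = 61.1 N down at 0.509 m → arm 0.509 m, τ = 61.1 × 0.509 = 31.1 N·m clockwise.
Weight: 28.3 × 10 = 283 N down at 1.29 m → arm 1.29 m, τ = 283 × 1.29 = 365.1 N·m clockwise.
Total clockwise load moment = 396.2 N·m.
The cable tension T acts at 1.77 m; only its component perpendicular to the rod, T sinθ, produces torque. sin 49.5° = 0.7604.
Setting net torque to zero: T × 1.77 × 0.7604 = 396.2 → T = 396.2 / 1.346 = 294 N.

T ≈ 294 N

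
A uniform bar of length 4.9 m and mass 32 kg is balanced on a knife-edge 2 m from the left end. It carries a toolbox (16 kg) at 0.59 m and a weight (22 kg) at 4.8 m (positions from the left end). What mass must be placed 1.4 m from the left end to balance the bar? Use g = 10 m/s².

m ≈ 89.1 kg

Sum moments about the knife-edge (at 2 m from the left end) (the support reaction has zero arm there).
Beam weight: 32 × 10 = 320 N down at 2.45 m → arm 0.45 m, τ = 320 × 0.45 = 144 N·m clockwise.
Toolbox: 16 × 10 = 160 N down at 0.59 m → arm 1.41 m, τ = 160 × 1.41 = 225.6 N·m counterclockwise.
Weight: 22 × 10 = 220 N down at 4.8 m → arm 2.8 m, τ = 220 × 2.8 = 616 N·m clockwise.
Net moment of known loads = 534.4 N·m clockwise.
An unknown mass m at 1.4 m has arm 0.6 m; its moment is m·g·0.6 counterclockwise.
Setting net torque to zero: m × 10 × 0.6 = 534.4 → m = 534.4 / (10 × 0.6) = 89.1 kg.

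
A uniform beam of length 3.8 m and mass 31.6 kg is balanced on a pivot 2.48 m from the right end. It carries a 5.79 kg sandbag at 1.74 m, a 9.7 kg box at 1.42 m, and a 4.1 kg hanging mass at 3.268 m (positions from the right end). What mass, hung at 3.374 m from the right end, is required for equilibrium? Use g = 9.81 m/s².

Sum moments about the pivot (at 2.48 m from the right end) (the support reaction has zero arm there).
Beam weight: 31.6 × 9.81 = 310 N down at 1.9 m → arm 0.58 m, τ = 310 × 0.58 = 179.8 N·m clockwise.
Sandbag: 5.79 × 9.81 = 56.8 N down at 1.74 m → arm 0.74 m, τ = 56.8 × 0.74 = 42.03 N·m clockwise.
Box: 9.7 × 9.81 = 95.16 N down at 1.42 m → arm 1.06 m, τ = 95.16 × 1.06 = 100.9 N·m clockwise.
Hanging mass: 4.1 × 9.81 = 40.22 N down at 3.268 m → arm 0.788 m, τ = 40.22 × 0.788 = 31.69 N·m counterclockwise.
Net moment of known loads = 291 N·m clockwise.
An unknown mass m at 3.374 m has arm 0.894 m; its moment is m·g·0.894 counterclockwise.
Στ = 0 ⇒ m × 9.81 × 0.894 = 291 ⇒ m = 291 / (9.81 × 0.894) = 33.2 kg.

m ≈ 33.2 kg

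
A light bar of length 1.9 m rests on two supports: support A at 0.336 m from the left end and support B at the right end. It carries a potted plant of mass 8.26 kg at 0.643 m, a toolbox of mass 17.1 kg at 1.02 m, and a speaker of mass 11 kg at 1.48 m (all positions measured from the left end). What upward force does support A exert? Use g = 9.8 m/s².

Sum moments about support B (its reaction then has zero moment arm).
Potted plant: 8.26 × 9.8 = 80.95 N down at 0.643 m → arm 1.257 m, τ = 80.95 × 1.257 = 101.8 N·m counterclockwise.
Toolbox: 17.1 × 9.8 = 167.6 N down at 1.02 m → arm 0.88 m, τ = 167.6 × 0.88 = 147.5 N·m counterclockwise.
Speaker: 11 × 9.8 = 107.8 N down at 1.48 m → arm 0.42 m, τ = 107.8 × 0.42 = 45.28 N·m counterclockwise.
Net load moment about support B = 294.6 N·m counterclockwise.
Reaction R at support A is upward at 0.336 m, arm 1.564 m → moment R × 1.564 clockwise.
Setting net torque to zero: R × 1.564 = 294.6 → R = 188 N.

R_A ≈ 188 N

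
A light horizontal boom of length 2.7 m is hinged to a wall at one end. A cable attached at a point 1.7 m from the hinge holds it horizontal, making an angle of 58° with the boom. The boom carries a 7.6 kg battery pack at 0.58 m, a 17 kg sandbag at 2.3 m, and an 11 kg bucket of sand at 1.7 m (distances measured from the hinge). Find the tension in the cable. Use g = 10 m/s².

T ≈ 431 N

Taking torques about the hinge:
Battery pack: 7.6 × 10 = 76 N down at 0.58 m → arm 0.58 m, τ = 76 × 0.58 = 44.08 N·m clockwise.
Sandbag: 17 × 10 = 170 N down at 2.3 m → arm 2.3 m, τ = 170 × 2.3 = 391 N·m clockwise.
Bucket of sand: 11 × 10 = 110 N down at 1.7 m → arm 1.7 m, τ = 110 × 1.7 = 187 N·m clockwise.
Total clockwise load moment = 622.1 N·m.
The cable tension T acts at 1.7 m; only its component perpendicular to the boom, T sinθ, produces torque. sin 58° = 0.848.
For rotational equilibrium, T × 1.7 × 0.848 = 622.1, so T = 622.1 / 1.442 = 431 N.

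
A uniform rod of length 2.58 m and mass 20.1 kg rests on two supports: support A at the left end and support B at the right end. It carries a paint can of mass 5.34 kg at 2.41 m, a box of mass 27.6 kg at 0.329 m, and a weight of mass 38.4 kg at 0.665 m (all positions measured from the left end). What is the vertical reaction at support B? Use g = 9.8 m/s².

R_B ≈ 279 N

Sum moments about support A (its reaction then has zero moment arm).
Beam weight: 20.1 × 9.8 = 197 N down at 1.29 m → arm 1.29 m, τ = 197 × 1.29 = 254.1 N·m clockwise.
Paint can: 5.34 × 9.8 = 52.33 N down at 2.41 m → arm 2.41 m, τ = 52.33 × 2.41 = 126.1 N·m clockwise.
Box: 27.6 × 9.8 = 270.5 N down at 0.329 m → arm 0.329 m, τ = 270.5 × 0.329 = 88.99 N·m clockwise.
Weight: 38.4 × 9.8 = 376.3 N down at 0.665 m → arm 0.665 m, τ = 376.3 × 0.665 = 250.2 N·m clockwise.
Net load moment about support A = 719.4 N·m clockwise.
Reaction R at support B is upward at 2.58 m, arm 2.58 m → moment R × 2.58 counterclockwise.
Setting net torque to zero: R × 2.58 = 719.4 → R = 279 N.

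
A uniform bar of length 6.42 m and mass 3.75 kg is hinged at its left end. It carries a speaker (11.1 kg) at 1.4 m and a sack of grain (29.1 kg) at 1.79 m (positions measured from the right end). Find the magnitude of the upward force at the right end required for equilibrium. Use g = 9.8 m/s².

F ≈ 309 N

Choose the left end as the axis so the unknown pivot reaction has zero arm there.
Beam weight: 3.75 × 9.8 = 36.75 N down at 3.21 m → arm 3.21 m, τ = 36.75 × 3.21 = 118 N·m clockwise.
Speaker: 11.1 × 9.8 = 108.8 N down at 1.4 m → arm 5.02 m, τ = 108.8 × 5.02 = 546.2 N·m clockwise.
Sack of grain: 29.1 × 9.8 = 285.2 N down at 1.79 m → arm 4.63 m, τ = 285.2 × 4.63 = 1320 N·m clockwise.
Net moment of the loads = 1984 N·m clockwise.
The upward force F acts at the right end, arm 6.42 m, giving F × 6.42 counterclockwise.
Setting net torque to zero: F × 6.42 = 1984 → F = 1984 / 6.42 = 309 N.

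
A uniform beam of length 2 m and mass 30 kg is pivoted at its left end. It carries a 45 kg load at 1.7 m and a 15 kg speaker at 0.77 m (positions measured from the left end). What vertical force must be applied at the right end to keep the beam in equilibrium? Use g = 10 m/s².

About the left end:
Beam weight: 30 × 10 = 300 N down at 1 m → arm 1 m, τ = 300 × 1 = 300 N·m clockwise.
Load: 45 × 10 = 450 N down at 1.7 m → arm 1.7 m, τ = 450 × 1.7 = 765 N·m clockwise.
Speaker: 15 × 10 = 150 N down at 0.77 m → arm 0.77 m, τ = 150 × 0.77 = 115.5 N·m clockwise.
Net moment of the loads = 1180 N·m clockwise.
The upward force F acts at the right end, arm 2 m, giving F × 2 counterclockwise.
Balancing moments: F × 2 = 1180, giving F = 1180 / 2 = 590 N.

F ≈ 590 N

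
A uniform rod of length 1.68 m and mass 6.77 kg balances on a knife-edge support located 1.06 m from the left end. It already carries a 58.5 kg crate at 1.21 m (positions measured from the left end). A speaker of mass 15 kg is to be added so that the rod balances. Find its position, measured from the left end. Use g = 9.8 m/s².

x ≈ 0.574 m from the left end

Sum moments about the knife-edge support (at 1.06 m from the left end) (the support reaction has zero arm there).
Beam weight: 6.77 × 9.8 = 66.35 N down at 0.84 m → arm 0.22 m, τ = 66.35 × 0.22 = 14.6 N·m counterclockwise.
Crate: 58.5 × 9.8 = 573.3 N down at 1.21 m → arm 0.15 m, τ = 573.3 × 0.15 = 85.99 N·m clockwise.
Net moment of existing loads = 71.39 N·m clockwise.
The speaker weighs 15 × 9.8 = 147 N and must supply an equal counterclockwise moment, so its lever arm about the knife-edge support is 71.39 / 147 = 0.486 m.
That puts it at 1.06 − 0.486 = 0.574 m from the left end.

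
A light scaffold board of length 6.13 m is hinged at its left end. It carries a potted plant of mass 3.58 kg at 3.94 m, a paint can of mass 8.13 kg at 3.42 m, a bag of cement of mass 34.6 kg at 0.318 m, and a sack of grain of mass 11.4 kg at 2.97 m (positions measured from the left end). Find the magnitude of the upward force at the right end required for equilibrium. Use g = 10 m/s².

F ≈ 142 N

Taking torques about the left end:
Potted plant: 3.58 × 10 = 35.8 N down at 3.94 m → arm 3.94 m, τ = 35.8 × 3.94 = 141.1 N·m clockwise.
Paint can: 8.13 × 10 = 81.3 N down at 3.42 m → arm 3.42 m, τ = 81.3 × 3.42 = 278 N·m clockwise.
Bag of cement: 34.6 × 10 = 346 N down at 0.318 m → arm 0.318 m, τ = 346 × 0.318 = 110 N·m clockwise.
Sack of grain: 11.4 × 10 = 114 N down at 2.97 m → arm 2.97 m, τ = 114 × 2.97 = 338.6 N·m clockwise.
Net moment of the loads = 867.7 N·m clockwise.
The upward force F acts at the right end, arm 6.13 m, giving F × 6.13 counterclockwise.
Setting net torque to zero: F × 6.13 = 867.7 → F = 867.7 / 6.13 = 142 N.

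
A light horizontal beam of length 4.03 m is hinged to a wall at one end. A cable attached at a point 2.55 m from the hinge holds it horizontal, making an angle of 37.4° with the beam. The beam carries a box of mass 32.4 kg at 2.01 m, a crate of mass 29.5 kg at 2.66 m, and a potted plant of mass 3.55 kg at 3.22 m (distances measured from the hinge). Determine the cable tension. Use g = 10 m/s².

About the hinge:
Box: 32.4 × 10 = 324 N down at 2.01 m → arm 2.01 m, τ = 324 × 2.01 = 651.2 N·m clockwise.
Crate: 29.5 × 10 = 295 N down at 2.66 m → arm 2.66 m, τ = 295 × 2.66 = 784.7 N·m clockwise.
Potted plant: 3.55 × 10 = 35.5 N down at 3.22 m → arm 3.22 m, τ = 35.5 × 3.22 = 114.3 N·m clockwise.
Total clockwise load moment = 1550 N·m.
The cable tension T acts at 2.55 m; only its component perpendicular to the beam, T sinθ, produces torque. sin 37.4° = 0.6074.
Στ = 0 ⇒ T × 2.55 × 0.6074 = 1550 ⇒ T = 1550 / 1.549 = 1000 N.

T ≈ 1000 N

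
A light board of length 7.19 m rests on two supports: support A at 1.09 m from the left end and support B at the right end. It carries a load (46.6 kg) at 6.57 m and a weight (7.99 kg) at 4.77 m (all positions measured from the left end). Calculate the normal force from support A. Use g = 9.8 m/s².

Taking torques about support B:
Load: 46.6 × 9.8 = 456.7 N down at 6.57 m → arm 0.62 m, τ = 456.7 × 0.62 = 283.2 N·m counterclockwise.
Weight: 7.99 × 9.8 = 78.3 N down at 4.77 m → arm 2.42 m, τ = 78.3 × 2.42 = 189.5 N·m counterclockwise.
Net load moment about support B = 472.7 N·m counterclockwise.
Reaction R at support A is upward at 1.09 m, arm 6.1 m → moment R × 6.1 clockwise.
Balancing moments: R × 6.1 = 472.7, giving R = 77.5 N.

R_A ≈ 77.5 N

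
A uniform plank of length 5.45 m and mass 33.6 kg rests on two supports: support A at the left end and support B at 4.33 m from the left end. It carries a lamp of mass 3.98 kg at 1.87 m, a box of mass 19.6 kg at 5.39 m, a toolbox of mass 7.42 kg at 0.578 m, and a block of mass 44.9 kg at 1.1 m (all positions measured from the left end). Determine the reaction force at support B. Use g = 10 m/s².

R_B ≈ 597 N

Take moments about support A.
Beam weight: 33.6 × 10 = 336 N down at 2.725 m → arm 2.725 m, τ = 336 × 2.725 = 915.6 N·m clockwise.
Lamp: 3.98 × 10 = 39.8 N down at 1.87 m → arm 1.87 m, τ = 39.8 × 1.87 = 74.43 N·m clockwise.
Box: 19.6 × 10 = 196 N down at 5.39 m → arm 5.39 m, τ = 196 × 5.39 = 1056 N·m clockwise.
Toolbox: 7.42 × 10 = 74.2 N down at 0.578 m → arm 0.578 m, τ = 74.2 × 0.578 = 42.89 N·m clockwise.
Block: 44.9 × 10 = 449 N down at 1.1 m → arm 1.1 m, τ = 449 × 1.1 = 493.9 N·m clockwise.
Net load moment about support A = 2583 N·m clockwise.
Reaction R at support B is upward at 4.33 m, arm 4.33 m → moment R × 4.33 counterclockwise.
Setting net torque to zero: R × 4.33 = 2583 → R = 597 N.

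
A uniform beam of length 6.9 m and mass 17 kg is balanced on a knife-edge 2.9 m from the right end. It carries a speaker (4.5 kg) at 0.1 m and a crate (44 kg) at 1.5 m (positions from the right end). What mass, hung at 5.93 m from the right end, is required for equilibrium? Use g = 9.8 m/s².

About the knife-edge (at 2.9 m from the right end):
Beam weight: 17 × 9.8 = 166.6 N down at 3.45 m → arm 0.55 m, τ = 166.6 × 0.55 = 91.63 N·m counterclockwise.
Speaker: 4.5 × 9.8 = 44.1 N down at 0.1 m → arm 2.8 m, τ = 44.1 × 2.8 = 123.5 N·m clockwise.
Crate: 44 × 9.8 = 431.2 N down at 1.5 m → arm 1.4 m, τ = 431.2 × 1.4 = 603.7 N·m clockwise.
Net moment of known loads = 635.6 N·m clockwise.
An unknown mass m at 5.93 m has arm 3.03 m; its moment is m·g·3.03 counterclockwise.
Balancing moments: m × 9.8 × 3.03 = 635.6, giving m = 635.6 / (9.8 × 3.03) = 21.4 kg.

m ≈ 21.4 kg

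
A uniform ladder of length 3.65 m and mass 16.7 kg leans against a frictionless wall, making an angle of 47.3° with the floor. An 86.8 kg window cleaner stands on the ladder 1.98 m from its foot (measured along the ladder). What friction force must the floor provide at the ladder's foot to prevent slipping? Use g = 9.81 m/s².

f ≈ 502 N

About the foot of the ladder:
Ladder weight 16.7×9.81 = 163.8 N acts at 1.825 m along the ladder; its horizontal arm is 1.825·cos47.3° = 1.238 m → τ = 202.8 N·m clockwise.
Window cleaner: 86.8×9.81 = 851.5 N at 1.98 m → arm 1.343 m → τ = 1144 N·m clockwise.
Wall normal N acts horizontally at the top; its moment arm is the height L sinθ = 3.65·sin47.3° = 2.682 m, counterclockwise.
Στ = 0 ⇒ N × 2.682 = 1347 ⇒ N = 502 N.
ΣFx = 0: friction at the foot balances the wall's push, so f = N_wall = 502 N.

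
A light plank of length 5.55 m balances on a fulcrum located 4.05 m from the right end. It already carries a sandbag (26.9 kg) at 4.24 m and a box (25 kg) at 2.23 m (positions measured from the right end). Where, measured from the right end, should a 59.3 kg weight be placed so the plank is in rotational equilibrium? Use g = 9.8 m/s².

x ≈ 4.73 m from the right end

Take moments about the fulcrum (at 4.05 m from the right end).
Sandbag: 26.9 × 9.8 = 263.6 N down at 4.24 m → arm 0.19 m, τ = 263.6 × 0.19 = 50.08 N·m counterclockwise.
Box: 25 × 9.8 = 245 N down at 2.23 m → arm 1.82 m, τ = 245 × 1.82 = 445.9 N·m clockwise.
Net moment of existing loads = 395.8 N·m clockwise.
The weight weighs 59.3 × 9.8 = 581.1 N and must supply an equal counterclockwise moment, so its lever arm about the fulcrum is 395.8 / 581.1 = 0.681 m.
That puts it at 4.05 + 0.681 = 4.73 m from the right end.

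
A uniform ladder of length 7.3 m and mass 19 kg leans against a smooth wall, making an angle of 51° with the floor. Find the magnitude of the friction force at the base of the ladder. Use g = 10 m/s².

Sum moments about the foot of the ladder (the floor normal and friction both act there and drop out).
Ladder weight 19×10 = 190 N acts at 3.65 m along the ladder; its horizontal arm is 3.65·cos51° = 2.297 m → τ = 436.4 N·m clockwise.
Wall normal N acts horizontally at the top; its moment arm is the height L sinθ = 7.3·sin51° = 5.673 m, counterclockwise.
Balancing moments: N × 5.673 = 436.4, giving N = 76.9 N.
ΣFx = 0: friction at the foot balances the wall's push, so f = N_wall = 76.9 N.

f ≈ 76.9 N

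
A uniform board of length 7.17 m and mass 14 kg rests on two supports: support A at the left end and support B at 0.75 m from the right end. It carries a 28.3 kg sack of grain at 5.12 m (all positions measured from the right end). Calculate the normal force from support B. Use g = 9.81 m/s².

R_B ≈ 165 N

Take moments about support A.
Beam weight: 14 × 9.81 = 137.3 N down at 3.585 m → arm 3.585 m, τ = 137.3 × 3.585 = 492.2 N·m clockwise.
Sack of grain: 28.3 × 9.81 = 277.6 N down at 5.12 m → arm 2.05 m, τ = 277.6 × 2.05 = 569.1 N·m clockwise.
Net load moment about support A = 1061 N·m clockwise.
Reaction R at support B is upward at 0.75 m, arm 6.42 m → moment R × 6.42 counterclockwise.
Balancing moments: R × 6.42 = 1061, giving R = 165 N.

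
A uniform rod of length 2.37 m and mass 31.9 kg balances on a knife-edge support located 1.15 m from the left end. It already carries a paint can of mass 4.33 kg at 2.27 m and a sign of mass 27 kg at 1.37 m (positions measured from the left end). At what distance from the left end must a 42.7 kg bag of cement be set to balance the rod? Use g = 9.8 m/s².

Choose the knife-edge support (at 1.15 m from the left end) as the axis so the support reaction has zero arm there.
Beam weight: 31.9 × 9.8 = 312.6 N down at 1.185 m → arm 0.035 m, τ = 312.6 × 0.035 = 10.94 N·m clockwise.
Paint can: 4.33 × 9.8 = 42.43 N down at 2.27 m → arm 1.12 m, τ = 42.43 × 1.12 = 47.52 N·m clockwise.
Sign: 27 × 9.8 = 264.6 N down at 1.37 m → arm 0.22 m, τ = 264.6 × 0.22 = 58.21 N·m clockwise.
Net moment of existing loads = 116.7 N·m clockwise.
The bag of cement weighs 42.7 × 9.8 = 418.5 N and must supply an equal counterclockwise moment, so its lever arm about the knife-edge support is 116.7 / 418.5 = 0.279 m.
That puts it at 1.15 − 0.279 = 0.871 m from the left end.

x ≈ 0.871 m from the left end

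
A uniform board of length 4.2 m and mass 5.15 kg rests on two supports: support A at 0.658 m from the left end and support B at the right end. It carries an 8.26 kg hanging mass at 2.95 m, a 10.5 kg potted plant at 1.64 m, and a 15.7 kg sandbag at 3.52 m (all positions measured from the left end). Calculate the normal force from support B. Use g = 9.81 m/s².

Sum moments about support A (its reaction then has zero moment arm).
Beam weight: 5.15 × 9.81 = 50.52 N down at 2.1 m → arm 1.442 m, τ = 50.52 × 1.442 = 72.85 N·m clockwise.
Hanging mass: 8.26 × 9.81 = 81.03 N down at 2.95 m → arm 2.292 m, τ = 81.03 × 2.292 = 185.7 N·m clockwise.
Potted plant: 10.5 × 9.81 = 103 N down at 1.64 m → arm 0.982 m, τ = 103 × 0.982 = 101.1 N·m clockwise.
Sandbag: 15.7 × 9.81 = 154 N down at 3.52 m → arm 2.862 m, τ = 154 × 2.862 = 440.7 N·m clockwise.
Net load moment about support A = 800.3 N·m clockwise.
Reaction R at support B is upward at 4.2 m, arm 3.542 m → moment R × 3.542 counterclockwise.
Setting net torque to zero: R × 3.542 = 800.3 → R = 226 N.

R_B ≈ 226 N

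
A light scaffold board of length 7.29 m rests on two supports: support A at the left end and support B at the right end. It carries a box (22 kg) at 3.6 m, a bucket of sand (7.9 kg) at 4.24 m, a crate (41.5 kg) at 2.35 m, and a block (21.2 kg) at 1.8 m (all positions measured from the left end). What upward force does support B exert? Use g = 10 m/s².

Taking torques about support A:
Box: 22 × 10 = 220 N down at 3.6 m → arm 3.6 m, τ = 220 × 3.6 = 792 N·m clockwise.
Bucket of sand: 7.9 × 10 = 79 N down at 4.24 m → arm 4.24 m, τ = 79 × 4.24 = 335 N·m clockwise.
Crate: 41.5 × 10 = 415 N down at 2.35 m → arm 2.35 m, τ = 415 × 2.35 = 975.2 N·m clockwise.
Block: 21.2 × 10 = 212 N down at 1.8 m → arm 1.8 m, τ = 212 × 1.8 = 381.6 N·m clockwise.
Net load moment about support A = 2484 N·m clockwise.
Reaction R at support B is upward at 7.29 m, arm 7.29 m → moment R × 7.29 counterclockwise.
Στ = 0 ⇒ R × 7.29 = 2484 ⇒ R = 341 N.

R_B ≈ 341 N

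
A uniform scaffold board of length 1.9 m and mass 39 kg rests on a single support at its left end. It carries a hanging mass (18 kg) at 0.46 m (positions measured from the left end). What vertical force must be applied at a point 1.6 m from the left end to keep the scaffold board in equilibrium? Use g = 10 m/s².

About the left end:
Beam weight: 39 × 10 = 390 N down at 0.95 m → arm 0.95 m, τ = 390 × 0.95 = 370.5 N·m clockwise.
Hanging mass: 18 × 10 = 180 N down at 0.46 m → arm 0.46 m, τ = 180 × 0.46 = 82.8 N·m clockwise.
Net moment of the loads = 453.3 N·m clockwise.
The upward force F acts at a point 1.6 m from the left end, arm 1.6 m, giving F × 1.6 counterclockwise.
Setting net torque to zero: F × 1.6 = 453.3 → F = 453.3 / 1.6 = 283 N.

F ≈ 283 N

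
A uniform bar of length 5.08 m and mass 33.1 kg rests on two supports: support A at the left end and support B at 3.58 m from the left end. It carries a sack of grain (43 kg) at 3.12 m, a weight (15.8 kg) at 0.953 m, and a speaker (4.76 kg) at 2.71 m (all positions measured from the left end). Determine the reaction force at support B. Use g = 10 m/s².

Choose support A as the axis so its reaction then has zero moment arm.
Beam weight: 33.1 × 10 = 331 N down at 2.54 m → arm 2.54 m, τ = 331 × 2.54 = 840.7 N·m clockwise.
Sack of grain: 43 × 10 = 430 N down at 3.12 m → arm 3.12 m, τ = 430 × 3.12 = 1342 N·m clockwise.
Weight: 15.8 × 10 = 158 N down at 0.953 m → arm 0.953 m, τ = 158 × 0.953 = 150.6 N·m clockwise.
Speaker: 4.76 × 10 = 47.6 N down at 2.71 m → arm 2.71 m, τ = 47.6 × 2.71 = 129 N·m clockwise.
Net load moment about support A = 2462 N·m clockwise.
Reaction R at support B is upward at 3.58 m, arm 3.58 m → moment R × 3.58 counterclockwise.
Στ = 0 ⇒ R × 3.58 = 2462 ⇒ R = 688 N.

R_B ≈ 688 N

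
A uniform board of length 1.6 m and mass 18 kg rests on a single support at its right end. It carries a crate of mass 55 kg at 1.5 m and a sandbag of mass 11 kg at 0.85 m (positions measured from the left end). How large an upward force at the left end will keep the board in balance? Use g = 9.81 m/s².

F ≈ 173 N

About the right end:
Beam weight: 18 × 9.81 = 176.6 N down at 0.8 m → arm 0.8 m, τ = 176.6 × 0.8 = 141.3 N·m counterclockwise.
Crate: 55 × 9.81 = 539.6 N down at 1.5 m → arm 0.1 m, τ = 539.6 × 0.1 = 53.96 N·m counterclockwise.
Sandbag: 11 × 9.81 = 107.9 N down at 0.85 m → arm 0.75 m, τ = 107.9 × 0.75 = 80.93 N·m counterclockwise.
Net moment of the loads = 276.2 N·m counterclockwise.
The upward force F acts at the left end, arm 1.6 m, giving F × 1.6 clockwise.
Στ = 0 ⇒ F × 1.6 = 276.2 ⇒ F = 276.2 / 1.6 = 173 N.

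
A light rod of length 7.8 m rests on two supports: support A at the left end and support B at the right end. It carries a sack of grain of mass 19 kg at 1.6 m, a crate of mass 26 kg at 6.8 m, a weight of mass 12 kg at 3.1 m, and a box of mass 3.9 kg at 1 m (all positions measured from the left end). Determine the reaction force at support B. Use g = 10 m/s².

R_B ≈ 318 N

Taking torques about support A:
Sack of grain: 19 × 10 = 190 N down at 1.6 m → arm 1.6 m, τ = 190 × 1.6 = 304 N·m clockwise.
Crate: 26 × 10 = 260 N down at 6.8 m → arm 6.8 m, τ = 260 × 6.8 = 1768 N·m clockwise.
Weight: 12 × 10 = 120 N down at 3.1 m → arm 3.1 m, τ = 120 × 3.1 = 372 N·m clockwise.
Box: 3.9 × 10 = 39 N down at 1 m → arm 1 m, τ = 39 × 1 = 39 N·m clockwise.
Net load moment about support A = 2483 N·m clockwise.
Reaction R at support B is upward at 7.8 m, arm 7.8 m → moment R × 7.8 counterclockwise.
Στ = 0 ⇒ R × 7.8 = 2483 ⇒ R = 318 N.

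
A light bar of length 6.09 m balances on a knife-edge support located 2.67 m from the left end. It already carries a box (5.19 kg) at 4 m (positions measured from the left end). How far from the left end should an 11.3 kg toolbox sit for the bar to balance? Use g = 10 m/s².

x ≈ 2.06 m from the left end

Taking torques about the knife-edge support (at 2.67 m from the left end):
Box: 5.19 × 10 = 51.9 N down at 4 m → arm 1.33 m, τ = 51.9 × 1.33 = 69.03 N·m clockwise.
Net moment of existing loads = 69.03 N·m clockwise.
The toolbox weighs 11.3 × 10 = 113 N and must supply an equal counterclockwise moment, so its lever arm about the knife-edge support is 69.03 / 113 = 0.611 m.
That puts it at 2.67 − 0.611 = 2.06 m from the left end.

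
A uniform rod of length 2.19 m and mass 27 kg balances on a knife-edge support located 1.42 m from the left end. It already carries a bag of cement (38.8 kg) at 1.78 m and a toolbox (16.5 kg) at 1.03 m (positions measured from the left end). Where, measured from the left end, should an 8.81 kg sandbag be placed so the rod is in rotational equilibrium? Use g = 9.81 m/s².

x ≈ 1.56 m from the left end

Sum moments about the knife-edge support (at 1.42 m from the left end) (the support reaction has zero arm there).
Beam weight: 27 × 9.81 = 264.9 N down at 1.095 m → arm 0.325 m, τ = 264.9 × 0.325 = 86.09 N·m counterclockwise.
Bag of cement: 38.8 × 9.81 = 380.6 N down at 1.78 m → arm 0.36 m, τ = 380.6 × 0.36 = 137 N·m clockwise.
Toolbox: 16.5 × 9.81 = 161.9 N down at 1.03 m → arm 0.39 m, τ = 161.9 × 0.39 = 63.14 N·m counterclockwise.
Net moment of existing loads = 12.23 N·m counterclockwise.
The sandbag weighs 8.81 × 9.81 = 86.43 N and must supply an equal clockwise moment, so its lever arm about the knife-edge support is 12.23 / 86.43 = 0.142 m.
That puts it at 1.42 + 0.142 = 1.56 m from the left end.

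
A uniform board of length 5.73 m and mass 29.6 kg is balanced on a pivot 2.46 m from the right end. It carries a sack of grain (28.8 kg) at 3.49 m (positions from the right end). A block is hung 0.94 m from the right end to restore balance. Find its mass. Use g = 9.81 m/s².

m ≈ 27.4 kg

Taking torques about the pivot (at 2.46 m from the right end):
Beam weight: 29.6 × 9.81 = 290.4 N down at 2.865 m → arm 0.405 m, τ = 290.4 × 0.405 = 117.6 N·m counterclockwise.
Sack of grain: 28.8 × 9.81 = 282.5 N down at 3.49 m → arm 1.03 m, τ = 282.5 × 1.03 = 291 N·m counterclockwise.
Net moment of known loads = 408.6 N·m counterclockwise.
An unknown mass m at 0.94 m has arm 1.52 m; its moment is m·g·1.52 clockwise.
Στ = 0 ⇒ m × 9.81 × 1.52 = 408.6 ⇒ m = 408.6 / (9.81 × 1.52) = 27.4 kg.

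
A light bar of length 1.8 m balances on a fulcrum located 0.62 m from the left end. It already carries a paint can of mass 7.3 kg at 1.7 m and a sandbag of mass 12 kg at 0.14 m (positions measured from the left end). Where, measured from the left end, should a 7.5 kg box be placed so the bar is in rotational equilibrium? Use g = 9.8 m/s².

x ≈ 0.337 m from the left end

Sum moments about the fulcrum (at 0.62 m from the left end) (the support reaction has zero arm there).
Paint can: 7.3 × 9.8 = 71.54 N down at 1.7 m → arm 1.08 m, τ = 71.54 × 1.08 = 77.26 N·m clockwise.
Sandbag: 12 × 9.8 = 117.6 N down at 0.14 m → arm 0.48 m, τ = 117.6 × 0.48 = 56.45 N·m counterclockwise.
Net moment of existing loads = 20.81 N·m clockwise.
The box weighs 7.5 × 9.8 = 73.5 N and must supply an equal counterclockwise moment, so its lever arm about the fulcrum is 20.81 / 73.5 = 0.283 m.
That puts it at 0.62 − 0.283 = 0.337 m from the left end.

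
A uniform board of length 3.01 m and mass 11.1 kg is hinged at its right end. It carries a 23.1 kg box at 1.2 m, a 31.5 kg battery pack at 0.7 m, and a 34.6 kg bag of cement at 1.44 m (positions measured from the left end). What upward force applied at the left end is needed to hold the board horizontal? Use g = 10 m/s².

About the right end:
Beam weight: 11.1 × 10 = 111 N down at 1.505 m → arm 1.505 m, τ = 111 × 1.505 = 167.1 N·m counterclockwise.
Box: 23.1 × 10 = 231 N down at 1.2 m → arm 1.81 m, τ = 231 × 1.81 = 418.1 N·m counterclockwise.
Battery pack: 31.5 × 10 = 315 N down at 0.7 m → arm 2.31 m, τ = 315 × 2.31 = 727.6 N·m counterclockwise.
Bag of cement: 34.6 × 10 = 346 N down at 1.44 m → arm 1.57 m, τ = 346 × 1.57 = 543.2 N·m counterclockwise.
Net moment of the loads = 1856 N·m counterclockwise.
The upward force F acts at the left end, arm 3.01 m, giving F × 3.01 clockwise.
Setting net torque to zero: F × 3.01 = 1856 → F = 1856 / 3.01 = 617 N.

F ≈ 617 N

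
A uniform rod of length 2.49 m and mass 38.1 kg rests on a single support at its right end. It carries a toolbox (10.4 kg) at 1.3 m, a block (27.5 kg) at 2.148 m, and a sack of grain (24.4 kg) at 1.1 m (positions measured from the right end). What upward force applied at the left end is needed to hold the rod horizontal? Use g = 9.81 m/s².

F ≈ 579 N

Take moments about the right end.
Beam weight: 38.1 × 9.81 = 373.8 N down at 1.245 m → arm 1.245 m, τ = 373.8 × 1.245 = 465.4 N·m counterclockwise.
Toolbox: 10.4 × 9.81 = 102 N down at 1.3 m → arm 1.3 m, τ = 102 × 1.3 = 132.6 N·m counterclockwise.
Block: 27.5 × 9.81 = 269.8 N down at 2.148 m → arm 2.148 m, τ = 269.8 × 2.148 = 579.5 N·m counterclockwise.
Sack of grain: 24.4 × 9.81 = 239.4 N down at 1.1 m → arm 1.1 m, τ = 239.4 × 1.1 = 263.3 N·m counterclockwise.
Net moment of the loads = 1441 N·m counterclockwise.
The upward force F acts at the left end, arm 2.49 m, giving F × 2.49 clockwise.
Στ = 0 ⇒ F × 2.49 = 1441 ⇒ F = 1441 / 2.49 = 579 N.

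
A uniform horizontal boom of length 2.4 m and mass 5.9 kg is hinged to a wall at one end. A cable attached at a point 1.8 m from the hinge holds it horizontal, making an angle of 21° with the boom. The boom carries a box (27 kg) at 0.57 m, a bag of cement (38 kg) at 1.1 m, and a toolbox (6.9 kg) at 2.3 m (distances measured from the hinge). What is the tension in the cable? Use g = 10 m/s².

Choose the hinge as the axis so the unknown hinge reaction has zero arm there.
Beam weight: 5.9 × 10 = 59 N down at 1.2 m → arm 1.2 m, τ = 59 × 1.2 = 70.8 N·m clockwise.
Box: 27 × 10 = 270 N down at 0.57 m → arm 0.57 m, τ = 270 × 0.57 = 153.9 N·m clockwise.
Bag of cement: 38 × 10 = 380 N down at 1.1 m → arm 1.1 m, τ = 380 × 1.1 = 418 N·m clockwise.
Toolbox: 6.9 × 10 = 69 N down at 2.3 m → arm 2.3 m, τ = 69 × 2.3 = 158.7 N·m clockwise.
Total clockwise load moment = 801.4 N·m.
The cable tension T acts at 1.8 m; only its component perpendicular to the boom, T sinθ, produces torque. sin 21° = 0.3584.
Στ = 0 ⇒ T × 1.8 × 0.3584 = 801.4 ⇒ T = 801.4 / 0.6451 = 1240 N.

T ≈ 1240 N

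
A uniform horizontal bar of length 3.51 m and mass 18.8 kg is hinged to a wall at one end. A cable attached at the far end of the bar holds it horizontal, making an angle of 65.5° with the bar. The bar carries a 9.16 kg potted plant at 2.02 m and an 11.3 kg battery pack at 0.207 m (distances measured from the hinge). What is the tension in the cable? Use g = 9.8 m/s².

Taking torques about the hinge:
Beam weight: 18.8 × 9.8 = 184.2 N down at 1.755 m → arm 1.755 m, τ = 184.2 × 1.755 = 323.3 N·m clockwise.
Potted plant: 9.16 × 9.8 = 89.77 N down at 2.02 m → arm 2.02 m, τ = 89.77 × 2.02 = 181.3 N·m clockwise.
Battery pack: 11.3 × 9.8 = 110.7 N down at 0.207 m → arm 0.207 m, τ = 110.7 × 0.207 = 22.91 N·m clockwise.
Total clockwise load moment = 527.5 N·m.
The cable tension T acts at 3.51 m; only its component perpendicular to the bar, T sinθ, produces torque. sin 65.5° = 0.91.
Στ = 0 ⇒ T × 3.51 × 0.91 = 527.5 ⇒ T = 527.5 / 3.194 = 165 N.

T ≈ 165 N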